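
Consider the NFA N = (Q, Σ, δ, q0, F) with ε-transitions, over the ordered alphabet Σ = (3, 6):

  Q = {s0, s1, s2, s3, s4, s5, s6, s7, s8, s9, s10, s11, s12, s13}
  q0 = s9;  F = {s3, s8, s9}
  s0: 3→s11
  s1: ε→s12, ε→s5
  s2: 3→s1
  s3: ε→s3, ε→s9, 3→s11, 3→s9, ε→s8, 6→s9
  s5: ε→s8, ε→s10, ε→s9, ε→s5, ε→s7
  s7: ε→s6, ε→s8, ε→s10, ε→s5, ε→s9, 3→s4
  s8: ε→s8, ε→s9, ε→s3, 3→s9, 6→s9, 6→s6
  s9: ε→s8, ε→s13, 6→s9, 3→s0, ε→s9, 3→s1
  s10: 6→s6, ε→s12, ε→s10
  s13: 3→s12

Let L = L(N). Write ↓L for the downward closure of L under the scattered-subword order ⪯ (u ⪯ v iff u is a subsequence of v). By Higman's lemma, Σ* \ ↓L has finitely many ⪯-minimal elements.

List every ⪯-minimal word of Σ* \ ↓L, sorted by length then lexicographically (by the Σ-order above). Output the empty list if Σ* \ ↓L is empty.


A = [].

|Q|=14, |F|=3, |δ|=37 (23 ε).
min D↑ (1 st, q0=0, F={}): 0:3→0,6→0 [Hopcroft].
L(D↑) = ∅; no obstructions.


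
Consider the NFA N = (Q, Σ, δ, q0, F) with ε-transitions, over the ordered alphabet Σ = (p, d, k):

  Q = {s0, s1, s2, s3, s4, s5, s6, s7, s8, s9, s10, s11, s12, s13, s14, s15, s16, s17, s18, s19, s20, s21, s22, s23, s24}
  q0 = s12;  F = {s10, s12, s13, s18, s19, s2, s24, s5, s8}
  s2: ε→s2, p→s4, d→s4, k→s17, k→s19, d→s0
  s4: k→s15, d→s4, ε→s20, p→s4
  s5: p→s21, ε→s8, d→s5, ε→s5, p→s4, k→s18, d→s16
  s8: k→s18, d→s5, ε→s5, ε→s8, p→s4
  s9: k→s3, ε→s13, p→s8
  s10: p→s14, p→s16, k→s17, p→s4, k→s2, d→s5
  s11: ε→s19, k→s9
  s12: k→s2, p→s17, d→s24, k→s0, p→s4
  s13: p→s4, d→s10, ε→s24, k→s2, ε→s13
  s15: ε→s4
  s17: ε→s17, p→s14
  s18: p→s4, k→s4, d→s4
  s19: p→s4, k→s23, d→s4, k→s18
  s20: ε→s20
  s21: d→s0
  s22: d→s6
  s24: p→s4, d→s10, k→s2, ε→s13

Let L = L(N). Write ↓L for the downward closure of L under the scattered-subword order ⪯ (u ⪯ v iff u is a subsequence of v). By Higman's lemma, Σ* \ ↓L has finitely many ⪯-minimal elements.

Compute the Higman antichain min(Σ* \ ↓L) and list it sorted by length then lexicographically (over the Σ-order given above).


min(Σ*\↓L) = [p, kd, kkkk, dddkk].

|Q|=25, |F|=9, |δ|=60 (14 ε).
min D↑ (8 st, q0=0, F={1}): 0:p→1,d→2,k→3 1:p→1,d→1,k→1 2:p→1,d→4,k→3 3:p→1,d→1,k→5 4:p→1,d→6,k→3 5:p→1,d→1,k→7 6:p→1,d→6,k→7 7:p→1,d→1,k→1 [Hopcroft].
'p': N↓-sim [18, 8] end={s0,s14,s15,s16,s17,s20,s21,s4} — reject; 1/1 single-dels accept.
'kd': run [18, 10, 4] end={s0,s15,s20,s4} ∉↓L; 2/2 del acc.
'kkkk': N↓-sim [18, 10, 8, 5, 3] end={s15,s20,s4} rej; 4/4 single-dels accept.
'dddkk': |S_i|=[18, 17, 15, 9, 4, 3] end={s15,s20,s4} — reject; 5/5 deletions ∈↓L.
4 obstructions.


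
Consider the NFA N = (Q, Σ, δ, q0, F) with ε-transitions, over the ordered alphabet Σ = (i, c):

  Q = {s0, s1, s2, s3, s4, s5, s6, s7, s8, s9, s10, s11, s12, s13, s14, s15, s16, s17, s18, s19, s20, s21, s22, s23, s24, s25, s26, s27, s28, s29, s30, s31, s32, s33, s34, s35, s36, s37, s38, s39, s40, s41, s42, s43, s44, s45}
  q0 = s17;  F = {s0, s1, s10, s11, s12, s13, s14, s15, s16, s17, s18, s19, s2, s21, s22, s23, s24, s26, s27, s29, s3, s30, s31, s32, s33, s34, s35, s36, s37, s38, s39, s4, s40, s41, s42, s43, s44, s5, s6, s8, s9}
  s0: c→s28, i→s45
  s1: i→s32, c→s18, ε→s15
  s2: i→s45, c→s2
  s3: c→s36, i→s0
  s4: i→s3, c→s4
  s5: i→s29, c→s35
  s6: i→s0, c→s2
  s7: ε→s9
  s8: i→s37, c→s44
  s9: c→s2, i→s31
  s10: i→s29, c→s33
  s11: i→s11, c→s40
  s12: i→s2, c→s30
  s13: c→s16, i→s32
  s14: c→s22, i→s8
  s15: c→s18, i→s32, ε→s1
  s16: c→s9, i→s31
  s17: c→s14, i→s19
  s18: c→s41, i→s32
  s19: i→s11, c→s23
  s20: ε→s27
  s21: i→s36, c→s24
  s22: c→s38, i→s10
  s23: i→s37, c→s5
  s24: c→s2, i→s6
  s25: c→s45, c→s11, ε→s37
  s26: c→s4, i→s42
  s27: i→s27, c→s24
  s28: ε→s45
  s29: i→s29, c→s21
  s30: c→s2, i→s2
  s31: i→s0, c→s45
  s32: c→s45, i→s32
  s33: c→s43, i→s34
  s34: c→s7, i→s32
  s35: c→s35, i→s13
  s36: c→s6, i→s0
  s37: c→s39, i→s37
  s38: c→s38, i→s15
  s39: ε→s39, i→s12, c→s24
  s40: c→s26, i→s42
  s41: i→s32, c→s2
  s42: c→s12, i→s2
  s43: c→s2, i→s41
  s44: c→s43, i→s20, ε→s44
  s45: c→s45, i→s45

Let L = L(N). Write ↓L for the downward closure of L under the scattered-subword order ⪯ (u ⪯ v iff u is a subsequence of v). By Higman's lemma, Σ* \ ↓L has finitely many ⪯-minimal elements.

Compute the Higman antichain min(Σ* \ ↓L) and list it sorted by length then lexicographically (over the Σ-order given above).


|Q|=46, |F|=41, |δ|=94 (8 ε).
min D↑ (41 st, q0=0, F={32}): 0:i→1,c→2 1:i→3,c→4 2:i→5,c→6 3:i→3,c→7 4:i→8,c→9 5:i→8,c→10 6:i→11,c→12 7:i→13,c→14 8:i→8,c→15 9:i→16,c→17 10:i→18,c→19 11:i→16,c→20 12:i→21,c→12 13:i→22,c→23 14:i→13,c→24 15:i→23,c→25 16:i→16,c→26 17:i→27,c→17 18:i→18,c→25 19:i→28,c→22 20:i→29,c→19 21:i→30,c→31 22:i→32,c→22 23:i→22,c→33 24:i→34,c→24 25:i→35,c→22 26:i→36,c→25 27:i→30,c→37 28:i→30,c→22 29:i→30,c→38 30:i→30,c→32 31:i→30,c→28 32:i→32,c→32 33:i→22,c→22 34:i→39,c→36 35:i→39,c→22 36:i→39,c→35 37:i→40,c→38 38:i→40,c→22 39:i→32,c→32 40:i→39,c→32 (ε-aug+det+¬).
'iiciii': |S_i|=[45, 41, 29, 20, 11, 4, 1] end={s45} rej; 6/6 deletions ∈↓L.
'ciccci': run [45, 42, 33, 24, 13, 3, 1] end={s45} ∉↓L; 6/6 del acc.
'ccciic': run [45, 42, 37, 27, 18, 5, 2] end={s28,s45} rej; 6/6 del acc.
3 minimals (antichain).

Antichain: [iiciii, ciccci, ccciic].


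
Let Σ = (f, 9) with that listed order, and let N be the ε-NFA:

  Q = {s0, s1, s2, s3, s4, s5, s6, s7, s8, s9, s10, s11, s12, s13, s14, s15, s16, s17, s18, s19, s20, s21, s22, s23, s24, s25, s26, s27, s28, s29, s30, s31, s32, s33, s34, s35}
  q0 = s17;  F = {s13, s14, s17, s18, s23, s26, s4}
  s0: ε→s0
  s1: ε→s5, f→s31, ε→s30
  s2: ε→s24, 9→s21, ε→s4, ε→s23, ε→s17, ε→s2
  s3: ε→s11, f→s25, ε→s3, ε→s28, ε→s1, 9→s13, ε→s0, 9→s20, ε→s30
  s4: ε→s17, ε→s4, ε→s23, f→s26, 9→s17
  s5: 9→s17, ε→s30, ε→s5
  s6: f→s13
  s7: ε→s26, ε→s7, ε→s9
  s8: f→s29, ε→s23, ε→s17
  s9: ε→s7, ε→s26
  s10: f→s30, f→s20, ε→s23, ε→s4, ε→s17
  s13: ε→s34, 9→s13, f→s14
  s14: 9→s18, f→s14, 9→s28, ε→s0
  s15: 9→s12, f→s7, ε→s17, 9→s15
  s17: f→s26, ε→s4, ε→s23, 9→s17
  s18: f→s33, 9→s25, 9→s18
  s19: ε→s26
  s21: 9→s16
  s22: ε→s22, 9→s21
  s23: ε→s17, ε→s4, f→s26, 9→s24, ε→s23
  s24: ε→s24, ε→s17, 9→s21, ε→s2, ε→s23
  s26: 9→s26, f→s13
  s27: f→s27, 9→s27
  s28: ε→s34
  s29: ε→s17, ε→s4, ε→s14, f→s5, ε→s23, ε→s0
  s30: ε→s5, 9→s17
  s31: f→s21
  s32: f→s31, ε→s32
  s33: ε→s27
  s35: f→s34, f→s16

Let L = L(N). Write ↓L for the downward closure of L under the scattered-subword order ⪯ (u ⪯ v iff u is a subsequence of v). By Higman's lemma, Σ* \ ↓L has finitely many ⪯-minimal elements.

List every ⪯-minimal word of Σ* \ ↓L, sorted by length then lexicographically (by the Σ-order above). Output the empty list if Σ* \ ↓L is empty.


|Q|=36, |F|=7, |δ|=92 (52 ε).
min D↑ (6 st, q0=0, F={5}): 0:f→1,9→0 1:f→2,9→1 2:f→3,9→2 3:f→3,9→4 4:f→5,9→4 5:f→5,9→5 [Hopcroft].
'fff9f': run [17, 10, 9, 8, 6, 2] end={s27,s33} — reject; 5/5 single-dels accept.
1 obstructions.

min(Σ*\↓L) = [fff9f].


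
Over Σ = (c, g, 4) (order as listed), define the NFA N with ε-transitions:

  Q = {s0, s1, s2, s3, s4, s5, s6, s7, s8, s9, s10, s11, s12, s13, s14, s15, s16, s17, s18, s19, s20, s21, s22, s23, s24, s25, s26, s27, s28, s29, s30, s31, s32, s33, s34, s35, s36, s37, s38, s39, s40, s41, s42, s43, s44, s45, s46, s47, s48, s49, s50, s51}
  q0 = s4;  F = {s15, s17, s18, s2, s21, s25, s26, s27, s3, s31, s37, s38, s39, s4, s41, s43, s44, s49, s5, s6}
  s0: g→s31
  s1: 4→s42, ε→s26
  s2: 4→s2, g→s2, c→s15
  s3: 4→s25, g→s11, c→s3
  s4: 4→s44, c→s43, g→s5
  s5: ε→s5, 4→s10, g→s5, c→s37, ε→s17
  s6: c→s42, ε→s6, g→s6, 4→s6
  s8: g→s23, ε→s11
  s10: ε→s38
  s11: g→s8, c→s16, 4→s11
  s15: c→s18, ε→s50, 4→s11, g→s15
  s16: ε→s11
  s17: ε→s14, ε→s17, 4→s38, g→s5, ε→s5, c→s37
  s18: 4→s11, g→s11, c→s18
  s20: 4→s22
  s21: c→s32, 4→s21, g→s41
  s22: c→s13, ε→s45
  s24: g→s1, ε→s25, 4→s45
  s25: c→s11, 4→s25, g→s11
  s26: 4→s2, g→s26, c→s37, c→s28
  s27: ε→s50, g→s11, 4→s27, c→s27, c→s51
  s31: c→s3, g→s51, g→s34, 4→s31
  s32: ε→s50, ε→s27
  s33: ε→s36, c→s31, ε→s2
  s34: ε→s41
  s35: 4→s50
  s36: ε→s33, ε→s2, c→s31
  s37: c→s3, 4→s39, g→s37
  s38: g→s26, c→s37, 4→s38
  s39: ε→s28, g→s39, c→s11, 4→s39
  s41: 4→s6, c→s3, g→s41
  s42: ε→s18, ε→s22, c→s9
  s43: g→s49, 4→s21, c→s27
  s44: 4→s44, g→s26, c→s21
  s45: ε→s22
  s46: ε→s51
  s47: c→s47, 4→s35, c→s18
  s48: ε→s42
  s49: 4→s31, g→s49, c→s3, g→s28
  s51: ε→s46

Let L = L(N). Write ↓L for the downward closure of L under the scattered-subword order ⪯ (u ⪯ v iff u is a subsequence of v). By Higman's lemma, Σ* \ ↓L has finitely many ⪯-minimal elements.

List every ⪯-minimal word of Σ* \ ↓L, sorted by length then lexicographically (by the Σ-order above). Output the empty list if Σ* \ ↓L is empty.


|Q|=52, |F|=20, |δ|=109 (28 ε).
min D↑ (20 st, q0=0, F={10}): 0:c→1,g→2,4→3 1:c→4,g→5,4→6 2:c→7,g→2,4→8 3:c→6,g→9,4→3 4:c→4,g→10,4→4 5:c→11,g→5,4→12 6:c→4,g→13,4→6 7:c→11,g→7,4→14 8:c→7,g→9,4→8 9:c→7,g→9,4→15 10:c→10,g→10,4→10 11:c→11,g→10,4→16 12:c→11,g→13,4→12 13:c→11,g→13,4→17 14:c→10,g→14,4→14 15:c→18,g→15,4→15 16:c→10,g→10,4→16 17:c→19,g→17,4→17 18:c→19,g→18,4→10 19:c→19,g→10,4→10 [Hopcroft].
'ccg': |S_i|=[37, 28, 17, 4] end={s11,s16,s23,s8} — reject; 3/3 deletions ∈↓L.
'gc4c': run [37, 31, 17, 7, 4] end={s11,s16,s23,s8} ∉↓L; 4/4 single-dels accept.
'4g4c4': run [37, 31, 24, 17, 12, 4] end={s11,s16,s23,s8} — reject; 5/5 deletions ∈↓L.
3 minimals (antichain).

A = [ccg, gc4c, 4g4c4].


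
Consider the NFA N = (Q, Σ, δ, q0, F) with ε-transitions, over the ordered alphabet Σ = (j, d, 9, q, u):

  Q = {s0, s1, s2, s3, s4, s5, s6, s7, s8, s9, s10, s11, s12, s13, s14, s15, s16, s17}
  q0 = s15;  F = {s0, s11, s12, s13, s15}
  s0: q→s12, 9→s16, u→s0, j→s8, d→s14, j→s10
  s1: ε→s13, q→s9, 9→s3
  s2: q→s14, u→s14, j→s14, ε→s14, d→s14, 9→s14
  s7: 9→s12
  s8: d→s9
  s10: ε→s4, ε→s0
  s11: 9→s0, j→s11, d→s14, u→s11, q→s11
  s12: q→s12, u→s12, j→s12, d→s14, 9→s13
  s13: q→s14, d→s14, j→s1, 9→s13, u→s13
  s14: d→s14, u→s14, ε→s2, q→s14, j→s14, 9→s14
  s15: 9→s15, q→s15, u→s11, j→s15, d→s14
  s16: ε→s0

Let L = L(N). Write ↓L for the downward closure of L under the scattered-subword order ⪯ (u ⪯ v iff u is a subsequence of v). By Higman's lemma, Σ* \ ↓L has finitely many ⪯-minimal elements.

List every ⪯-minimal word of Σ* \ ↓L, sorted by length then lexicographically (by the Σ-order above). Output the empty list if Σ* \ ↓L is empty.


|Q|=18, |F|=5, |δ|=46 (6 ε).
min D↑ (6 st, q0=0, F={1}): 0:j→0,d→1,9→0,q→0,u→2 1:j→1,d→1,9→1,q→1,u→1 2:j→2,d→1,9→3,q→2,u→2 3:j→3,d→1,9→3,q→4,u→3 4:j→4,d→1,9→5,q→4,u→4 5:j→5,d→1,9→5,q→1,u→5.
'd': N↓-sim [14, 3] end={s14,s2,s9} rej; 1/1 deletions ∈↓L.
'u9q9q': |S_i|=[14, 13, 12, 7, 6, 3] end={s14,s2,s9} — reject; 5/5 single-dels accept.
2 obstructions.

min(Σ*\↓L) = [d, u9q9q].


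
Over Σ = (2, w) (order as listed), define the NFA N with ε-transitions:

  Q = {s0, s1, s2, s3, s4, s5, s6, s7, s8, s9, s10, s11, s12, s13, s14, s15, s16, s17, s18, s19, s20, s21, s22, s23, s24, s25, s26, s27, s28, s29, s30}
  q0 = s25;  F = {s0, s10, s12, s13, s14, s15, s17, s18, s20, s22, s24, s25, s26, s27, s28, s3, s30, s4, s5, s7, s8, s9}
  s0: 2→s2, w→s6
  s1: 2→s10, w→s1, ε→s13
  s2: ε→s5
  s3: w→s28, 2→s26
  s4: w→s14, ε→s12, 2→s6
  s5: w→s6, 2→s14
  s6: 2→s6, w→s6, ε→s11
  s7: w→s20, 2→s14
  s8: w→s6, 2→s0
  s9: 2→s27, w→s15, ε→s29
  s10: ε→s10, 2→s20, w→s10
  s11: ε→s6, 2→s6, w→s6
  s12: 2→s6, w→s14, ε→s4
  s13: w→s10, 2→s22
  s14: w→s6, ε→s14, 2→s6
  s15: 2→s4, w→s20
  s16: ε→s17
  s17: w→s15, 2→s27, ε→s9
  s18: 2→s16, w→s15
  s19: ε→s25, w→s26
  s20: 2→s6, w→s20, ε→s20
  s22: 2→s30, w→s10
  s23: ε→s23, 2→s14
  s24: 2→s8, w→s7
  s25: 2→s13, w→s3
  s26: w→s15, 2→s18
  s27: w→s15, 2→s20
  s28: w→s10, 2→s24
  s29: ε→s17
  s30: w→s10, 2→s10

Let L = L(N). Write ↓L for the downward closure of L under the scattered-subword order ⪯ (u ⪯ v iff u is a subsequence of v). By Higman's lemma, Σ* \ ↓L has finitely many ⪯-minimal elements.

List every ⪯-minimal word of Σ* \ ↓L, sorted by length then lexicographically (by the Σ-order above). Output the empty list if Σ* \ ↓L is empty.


|Q|=31, |F|=22, |δ|=67 (15 ε).
min D↑ (21 st, q0=0, F={12}): 0:2→1,w→2 1:2→3,w→4 2:2→5,w→6 3:2→7,w→4 4:2→8,w→4 5:2→9,w→10 6:2→11,w→4 7:2→4,w→4 8:2→12,w→8 9:2→13,w→10 10:2→14,w→8 11:2→15,w→16 12:2→12,w→12 13:2→17,w→10 14:2→12,w→18 15:2→19,w→12 16:2→18,w→8 17:2→8,w→10 18:2→12,w→12 19:2→20,w→12 20:2→18,w→12 [Hopcroft].
'2w22': |S_i|=[27, 24, 9, 6, 2] end={s11,s6} — reject; 4/4 deletions ∈↓L.
'w2ww2': run [27, 23, 20, 8, 4, 2] end={s11,s6} — reject; 5/5 deletions ∈↓L.
'ww22w': run [27, 23, 15, 12, 7, 2] end={s11,s6} ∉↓L; 5/5 single-dels accept.
'www22': |S_i|=[27, 23, 15, 6, 4, 2] end={s11,s6} — reject; 5/5 deletions ∈↓L.
'222222': run [27, 24, 20, 17, 11, 6, 2] end={s11,s6} rej; 6/6 single-dels accept.
'w2w2ww': run [27, 23, 20, 8, 5, 3, 2] end={s11,s6} ∉↓L; 6/6 single-dels accept.
6 minimals (antichain).

A = [2w22, w2ww2, ww22w, www22, 222222, w2w2ww].


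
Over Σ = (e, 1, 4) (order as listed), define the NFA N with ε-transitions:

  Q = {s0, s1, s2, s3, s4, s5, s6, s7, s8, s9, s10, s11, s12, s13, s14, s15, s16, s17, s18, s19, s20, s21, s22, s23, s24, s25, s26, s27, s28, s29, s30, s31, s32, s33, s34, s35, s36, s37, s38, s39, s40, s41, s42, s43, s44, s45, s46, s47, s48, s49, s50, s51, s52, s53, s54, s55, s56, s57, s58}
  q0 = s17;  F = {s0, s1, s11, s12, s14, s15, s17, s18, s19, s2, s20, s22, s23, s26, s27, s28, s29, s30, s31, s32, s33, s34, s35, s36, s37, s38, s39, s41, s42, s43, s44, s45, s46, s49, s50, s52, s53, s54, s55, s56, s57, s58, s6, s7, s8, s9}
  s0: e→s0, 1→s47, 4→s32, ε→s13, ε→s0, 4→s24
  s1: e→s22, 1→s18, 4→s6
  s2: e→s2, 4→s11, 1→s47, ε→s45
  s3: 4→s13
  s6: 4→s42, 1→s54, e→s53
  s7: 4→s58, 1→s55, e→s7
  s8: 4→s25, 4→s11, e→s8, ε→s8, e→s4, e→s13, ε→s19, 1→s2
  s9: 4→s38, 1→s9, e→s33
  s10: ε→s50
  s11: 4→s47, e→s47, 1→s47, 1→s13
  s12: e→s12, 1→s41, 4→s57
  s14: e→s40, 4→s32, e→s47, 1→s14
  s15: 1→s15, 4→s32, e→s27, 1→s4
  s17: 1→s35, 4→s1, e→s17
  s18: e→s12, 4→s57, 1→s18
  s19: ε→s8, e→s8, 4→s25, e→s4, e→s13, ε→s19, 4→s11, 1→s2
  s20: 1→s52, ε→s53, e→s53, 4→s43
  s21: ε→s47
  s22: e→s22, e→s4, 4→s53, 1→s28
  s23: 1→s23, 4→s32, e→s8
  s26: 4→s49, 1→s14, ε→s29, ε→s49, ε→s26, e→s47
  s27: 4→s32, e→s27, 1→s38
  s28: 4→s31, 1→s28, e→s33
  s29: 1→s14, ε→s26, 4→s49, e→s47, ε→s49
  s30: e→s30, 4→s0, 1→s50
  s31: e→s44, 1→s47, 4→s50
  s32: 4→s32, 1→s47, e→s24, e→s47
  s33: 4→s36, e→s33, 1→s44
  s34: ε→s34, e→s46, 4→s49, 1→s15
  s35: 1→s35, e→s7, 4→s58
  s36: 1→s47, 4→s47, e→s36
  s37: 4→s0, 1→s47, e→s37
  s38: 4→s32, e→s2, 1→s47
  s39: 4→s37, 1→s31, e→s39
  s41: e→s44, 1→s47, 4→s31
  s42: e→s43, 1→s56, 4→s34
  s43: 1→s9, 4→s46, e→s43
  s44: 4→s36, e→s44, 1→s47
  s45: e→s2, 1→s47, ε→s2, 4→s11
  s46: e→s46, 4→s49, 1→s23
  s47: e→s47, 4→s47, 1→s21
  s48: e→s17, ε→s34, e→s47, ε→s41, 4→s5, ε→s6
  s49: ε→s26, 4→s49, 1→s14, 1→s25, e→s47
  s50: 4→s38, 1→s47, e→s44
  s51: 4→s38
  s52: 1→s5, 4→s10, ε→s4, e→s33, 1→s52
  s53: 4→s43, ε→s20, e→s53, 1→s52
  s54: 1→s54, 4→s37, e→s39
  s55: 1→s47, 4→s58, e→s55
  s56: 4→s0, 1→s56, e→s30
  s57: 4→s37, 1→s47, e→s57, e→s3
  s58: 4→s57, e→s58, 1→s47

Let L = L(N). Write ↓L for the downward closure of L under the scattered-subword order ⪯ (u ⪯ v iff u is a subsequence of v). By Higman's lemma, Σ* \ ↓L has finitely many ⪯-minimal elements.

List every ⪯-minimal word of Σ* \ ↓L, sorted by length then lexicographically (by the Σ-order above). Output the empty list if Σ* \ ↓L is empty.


|Q|=59, |F|=46, |δ|=184 (23 ε).
min D↑ (42 st, q0=0, F={9}): 0:e→0,1→1,4→2 1:e→3,1→1,4→4 2:e→5,1→6,4→7 3:e→3,1→8,4→4 4:e→4,1→9,4→10 5:e→5,1→11,4→12 6:e→13,1→6,4→10 7:e→12,1→14,4→15 8:e→8,1→9,4→4 9:e→9,1→9,4→9 10:e→10,1→9,4→16 11:e→17,1→11,4→18 12:e→12,1→19,4→20 13:e→13,1→21,4→10 14:e→22,1→14,4→16 15:e→20,1→23,4→24 16:e→16,1→9,4→25 17:e→17,1→26,4→27 18:e→26,1→9,4→28 19:e→17,1→19,4→28 20:e→20,1→29,4→30 21:e→26,1→9,4→18 22:e→22,1→18,4→16 23:e→31,1→23,4→25 24:e→30,1→32,4→33 25:e→25,1→9,4→34 26:e→26,1→9,4→27 27:e→27,1→9,4→9 28:e→26,1→9,4→35 29:e→17,1→29,4→35 30:e→30,1→36,4→33 31:e→31,1→28,4→25 32:e→37,1→32,4→34 33:e→9,1→38,4→33 34:e→9,1→9,4→34 35:e→39,1→9,4→34 36:e→40,1→36,4→34 37:e→37,1→35,4→34 38:e→9,1→38,4→34 39:e→39,1→9,4→41 40:e→40,1→39,4→41 41:e→9,1→9,4→9 (ε-aug+det+¬).
'141': run [56, 43, 20, 3] end={s13,s21,s47} — reject; 3/3 del acc.
'1e11': N↓-sim [56, 43, 31, 20, 3] end={s13,s21,s47} — reject; 4/4 deletions ∈↓L.
'4e1e44': |S_i|=[56, 52, 44, 27, 15, 6, 2] end={s21,s47} ∉↓L; 6/6 single-dels accept.
'44444e': N↓-sim [56, 52, 45, 35, 25, 12, 4] end={s21,s24,s40,s47} ∉↓L; 6/6 single-dels accept.
4 obstructions.

Antichain: [141, 1e11, 4e1e44, 44444e].


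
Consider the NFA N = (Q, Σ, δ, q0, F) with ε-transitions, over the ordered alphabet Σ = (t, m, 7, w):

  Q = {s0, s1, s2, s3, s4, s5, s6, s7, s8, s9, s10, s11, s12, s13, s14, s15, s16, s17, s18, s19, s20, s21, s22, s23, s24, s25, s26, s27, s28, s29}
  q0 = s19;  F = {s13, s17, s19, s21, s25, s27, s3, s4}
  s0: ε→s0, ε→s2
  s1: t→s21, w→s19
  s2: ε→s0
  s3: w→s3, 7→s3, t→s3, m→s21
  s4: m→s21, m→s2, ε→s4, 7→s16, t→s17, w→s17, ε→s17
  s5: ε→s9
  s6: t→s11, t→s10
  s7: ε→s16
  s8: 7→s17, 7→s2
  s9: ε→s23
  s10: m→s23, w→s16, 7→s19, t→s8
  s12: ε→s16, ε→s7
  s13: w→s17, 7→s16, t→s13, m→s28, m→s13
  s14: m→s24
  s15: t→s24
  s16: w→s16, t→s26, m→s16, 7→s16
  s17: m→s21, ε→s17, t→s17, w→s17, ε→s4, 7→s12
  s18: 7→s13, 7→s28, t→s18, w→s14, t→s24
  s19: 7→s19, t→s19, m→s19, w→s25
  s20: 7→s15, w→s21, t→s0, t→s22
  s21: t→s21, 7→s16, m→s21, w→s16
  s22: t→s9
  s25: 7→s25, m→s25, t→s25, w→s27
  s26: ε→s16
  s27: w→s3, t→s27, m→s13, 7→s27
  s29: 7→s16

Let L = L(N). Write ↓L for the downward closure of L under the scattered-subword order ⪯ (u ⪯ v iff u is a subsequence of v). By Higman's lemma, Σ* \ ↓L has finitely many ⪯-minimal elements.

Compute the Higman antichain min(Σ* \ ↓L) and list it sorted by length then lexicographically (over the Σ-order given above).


|Q|=30, |F|=8, |δ|=74 (13 ε).
min D↑ (8 st, q0=0, F={5}): 0:t→0,m→0,7→0,w→1 1:t→1,m→1,7→1,w→2 2:t→2,m→3,7→2,w→4 3:t→3,m→3,7→5,w→6 4:t→4,m→7,7→4,w→4 5:t→5,m→5,7→5,w→5 6:t→6,m→7,7→5,w→6 7:t→7,m→7,7→5,w→5 [Hopcroft].
'wwm7': |S_i|=[15, 14, 13, 11, 4] end={s12,s16,s26,s7} ∉↓L; 4/4 del acc.
'wwwmw': N↓-sim [15, 14, 13, 10, 5, 2] end={s16,s26} rej; 5/5 single-dels accept.
2 words, ⪯-incomp.

min(Σ*\↓L) = [wwm7, wwwmw].


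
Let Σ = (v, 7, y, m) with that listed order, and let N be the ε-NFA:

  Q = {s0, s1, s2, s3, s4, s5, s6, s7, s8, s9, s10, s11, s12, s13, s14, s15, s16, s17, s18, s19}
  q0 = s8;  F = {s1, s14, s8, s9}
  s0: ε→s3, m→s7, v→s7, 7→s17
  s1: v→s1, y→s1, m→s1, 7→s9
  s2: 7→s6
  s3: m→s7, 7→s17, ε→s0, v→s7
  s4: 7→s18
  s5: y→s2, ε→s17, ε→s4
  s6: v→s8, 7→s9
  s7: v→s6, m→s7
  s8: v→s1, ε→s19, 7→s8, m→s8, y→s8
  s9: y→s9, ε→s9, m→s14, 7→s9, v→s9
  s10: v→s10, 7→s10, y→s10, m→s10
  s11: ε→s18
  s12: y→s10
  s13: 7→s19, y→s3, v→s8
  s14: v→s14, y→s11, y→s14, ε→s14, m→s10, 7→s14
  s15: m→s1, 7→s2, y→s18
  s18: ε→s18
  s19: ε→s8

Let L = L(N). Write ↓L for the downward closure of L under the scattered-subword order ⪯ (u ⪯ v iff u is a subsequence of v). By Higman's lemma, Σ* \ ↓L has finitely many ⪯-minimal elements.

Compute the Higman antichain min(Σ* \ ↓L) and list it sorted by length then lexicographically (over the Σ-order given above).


|Q|=20, |F|=4, |δ|=51 (10 ε).
min D↑ (5 st, q0=0, F={4}): 0:v→1,7→0,y→0,m→0 1:v→1,7→2,y→1,m→1 2:v→2,7→2,y→2,m→3 3:v→3,7→3,y→3,m→4 4:v→4,7→4,y→4,m→4.
'v7mm': N↓-sim [8, 6, 5, 4, 1] end={s10} rej; 4/4 deletions ∈↓L.
1 obstructions.

Antichain: [v7mm].


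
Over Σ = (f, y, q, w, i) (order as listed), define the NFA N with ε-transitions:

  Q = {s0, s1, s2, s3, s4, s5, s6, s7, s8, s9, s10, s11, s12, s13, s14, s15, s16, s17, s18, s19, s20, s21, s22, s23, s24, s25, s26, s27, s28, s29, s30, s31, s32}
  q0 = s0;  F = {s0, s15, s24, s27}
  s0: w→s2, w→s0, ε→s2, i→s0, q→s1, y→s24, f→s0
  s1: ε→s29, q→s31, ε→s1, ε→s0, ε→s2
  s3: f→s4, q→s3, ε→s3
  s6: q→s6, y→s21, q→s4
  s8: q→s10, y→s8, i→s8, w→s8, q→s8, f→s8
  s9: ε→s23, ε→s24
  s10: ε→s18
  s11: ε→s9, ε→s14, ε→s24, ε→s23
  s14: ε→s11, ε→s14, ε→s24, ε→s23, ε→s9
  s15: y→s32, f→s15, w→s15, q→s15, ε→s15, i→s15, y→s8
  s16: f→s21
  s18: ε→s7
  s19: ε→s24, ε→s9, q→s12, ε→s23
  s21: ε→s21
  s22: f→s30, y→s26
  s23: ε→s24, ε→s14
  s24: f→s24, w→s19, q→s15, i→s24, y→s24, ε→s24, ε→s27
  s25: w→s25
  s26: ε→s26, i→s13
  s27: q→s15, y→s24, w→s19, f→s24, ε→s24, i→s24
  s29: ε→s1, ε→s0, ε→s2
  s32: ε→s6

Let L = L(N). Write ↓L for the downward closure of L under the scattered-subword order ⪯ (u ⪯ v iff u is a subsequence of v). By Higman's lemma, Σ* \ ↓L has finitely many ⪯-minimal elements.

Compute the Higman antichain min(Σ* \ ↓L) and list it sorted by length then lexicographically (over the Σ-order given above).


|Q|=33, |F|=4, |δ|=74 (34 ε).
min D↑ (4 st, q0=0, F={3}): 0:f→0,y→1,q→0,w→0,i→0 1:f→1,y→1,q→2,w→1,i→1 2:f→2,y→3,q→2,w→2,i→2 3:f→3,y→3,q→3,w→3,i→3.
'yqy': N↓-sim [22, 17, 10, 8] end={s10,s18,s21,s32,s4,s6,s7,s8} rej; 3/3 deletions ∈↓L.
1 obstructions.

min(Σ*\↓L) = [yqy].


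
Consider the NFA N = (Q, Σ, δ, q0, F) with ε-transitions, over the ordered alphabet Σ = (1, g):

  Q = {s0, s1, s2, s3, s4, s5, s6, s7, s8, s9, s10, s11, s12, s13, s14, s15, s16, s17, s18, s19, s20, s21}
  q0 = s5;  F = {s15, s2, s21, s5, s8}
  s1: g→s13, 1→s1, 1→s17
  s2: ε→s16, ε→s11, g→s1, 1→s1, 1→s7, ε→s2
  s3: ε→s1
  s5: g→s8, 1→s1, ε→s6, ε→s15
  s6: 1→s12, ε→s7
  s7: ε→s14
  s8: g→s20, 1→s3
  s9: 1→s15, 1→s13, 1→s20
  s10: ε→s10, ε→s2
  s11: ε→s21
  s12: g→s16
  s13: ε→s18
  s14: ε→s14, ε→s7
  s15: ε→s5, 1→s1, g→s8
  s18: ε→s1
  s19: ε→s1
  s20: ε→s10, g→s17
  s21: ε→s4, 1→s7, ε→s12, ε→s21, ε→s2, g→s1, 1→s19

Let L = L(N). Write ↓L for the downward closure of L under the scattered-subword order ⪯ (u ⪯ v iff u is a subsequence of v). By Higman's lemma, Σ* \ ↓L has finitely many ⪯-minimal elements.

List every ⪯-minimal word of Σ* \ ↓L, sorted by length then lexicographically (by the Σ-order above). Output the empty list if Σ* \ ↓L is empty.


Antichain: [1, ggg].

|Q|=22, |F|=5, |δ|=43 (22 ε).
min D↑ (4 st, q0=0, F={1}): 0:1→1,g→2 1:1→1,g→1 2:1→1,g→3 3:1→1,g→1 (ε-aug+det+¬).
'1': run [20, 10] end={s1,s12,s13,s14,s16,s17,s18,s19,s3,s7} — reject; 1/1 deletions ∈↓L.
'ggg': N↓-sim [20, 17, 15, 5] end={s1,s13,s16,s17,s18} rej; 3/3 del acc.
2 words, ⪯-incomp.


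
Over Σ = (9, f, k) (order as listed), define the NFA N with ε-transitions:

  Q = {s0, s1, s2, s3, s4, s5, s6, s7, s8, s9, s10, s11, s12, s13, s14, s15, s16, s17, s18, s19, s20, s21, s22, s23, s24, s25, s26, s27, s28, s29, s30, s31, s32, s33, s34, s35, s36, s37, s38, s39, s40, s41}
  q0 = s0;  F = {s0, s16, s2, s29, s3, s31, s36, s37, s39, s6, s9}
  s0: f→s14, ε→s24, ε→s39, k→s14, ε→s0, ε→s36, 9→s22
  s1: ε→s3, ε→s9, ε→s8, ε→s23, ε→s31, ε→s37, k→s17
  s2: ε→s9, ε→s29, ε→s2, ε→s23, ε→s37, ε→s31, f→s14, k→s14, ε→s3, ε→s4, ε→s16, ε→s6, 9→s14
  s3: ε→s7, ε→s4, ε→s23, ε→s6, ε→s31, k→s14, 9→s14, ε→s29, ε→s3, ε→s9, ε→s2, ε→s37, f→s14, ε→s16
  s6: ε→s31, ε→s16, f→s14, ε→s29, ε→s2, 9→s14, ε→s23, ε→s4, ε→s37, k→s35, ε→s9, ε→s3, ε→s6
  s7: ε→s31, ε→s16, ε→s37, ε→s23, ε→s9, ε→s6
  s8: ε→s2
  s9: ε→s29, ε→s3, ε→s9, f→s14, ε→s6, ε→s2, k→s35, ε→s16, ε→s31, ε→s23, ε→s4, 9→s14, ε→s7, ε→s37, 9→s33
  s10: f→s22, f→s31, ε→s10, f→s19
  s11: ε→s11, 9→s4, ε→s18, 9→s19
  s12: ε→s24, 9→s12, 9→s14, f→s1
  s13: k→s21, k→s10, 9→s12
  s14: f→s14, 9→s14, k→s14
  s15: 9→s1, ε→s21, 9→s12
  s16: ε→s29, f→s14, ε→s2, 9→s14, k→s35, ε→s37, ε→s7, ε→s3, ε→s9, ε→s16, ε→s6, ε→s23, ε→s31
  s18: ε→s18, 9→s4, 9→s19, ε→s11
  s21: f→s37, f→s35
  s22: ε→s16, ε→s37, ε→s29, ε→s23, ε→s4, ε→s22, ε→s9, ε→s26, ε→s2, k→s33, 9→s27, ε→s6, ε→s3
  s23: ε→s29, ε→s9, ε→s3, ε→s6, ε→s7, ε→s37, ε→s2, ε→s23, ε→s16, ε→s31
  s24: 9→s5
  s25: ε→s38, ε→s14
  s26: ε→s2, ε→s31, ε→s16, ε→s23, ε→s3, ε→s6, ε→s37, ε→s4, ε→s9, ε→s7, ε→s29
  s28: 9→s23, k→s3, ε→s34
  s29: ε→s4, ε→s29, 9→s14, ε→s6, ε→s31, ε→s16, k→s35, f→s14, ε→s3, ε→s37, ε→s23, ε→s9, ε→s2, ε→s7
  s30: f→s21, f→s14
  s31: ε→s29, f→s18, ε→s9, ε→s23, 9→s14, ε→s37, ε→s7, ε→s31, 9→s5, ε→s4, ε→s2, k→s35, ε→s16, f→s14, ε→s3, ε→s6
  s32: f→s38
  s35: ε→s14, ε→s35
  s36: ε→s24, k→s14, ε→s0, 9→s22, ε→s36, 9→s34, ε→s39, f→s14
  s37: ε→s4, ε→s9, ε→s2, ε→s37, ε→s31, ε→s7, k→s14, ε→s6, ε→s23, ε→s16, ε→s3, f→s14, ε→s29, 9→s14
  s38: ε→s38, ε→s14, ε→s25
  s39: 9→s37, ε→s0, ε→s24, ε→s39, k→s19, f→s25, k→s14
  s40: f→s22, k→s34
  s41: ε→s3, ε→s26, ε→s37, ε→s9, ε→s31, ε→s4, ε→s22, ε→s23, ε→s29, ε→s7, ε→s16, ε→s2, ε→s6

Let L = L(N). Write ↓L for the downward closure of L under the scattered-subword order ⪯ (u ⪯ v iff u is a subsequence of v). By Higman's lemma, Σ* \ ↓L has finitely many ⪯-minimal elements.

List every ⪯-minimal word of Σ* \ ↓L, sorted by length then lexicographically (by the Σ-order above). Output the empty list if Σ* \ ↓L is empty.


Antichain: [f, k, 99].

|Q|=42, |F|=11, |δ|=238 (169 ε).
min D↑ (3 st, q0=0, F={2}): 0:9→1,f→2,k→2 1:9→2,f→2,k→2 2:9→2,f→2,k→2.
'f': run [28, 7] end={s11,s14,s18,s19,s25,s38,s4} ∉↓L; 1/1 single-dels accept.
'k': run [28, 4] end={s14,s19,s33,s35} ∉↓L; 1/1 single-dels accept.
'99': run [28, 22, 6] end={s14,s19,s27,s33,s4,s5} rej; 2/2 del acc.
3 minimals (antichain).


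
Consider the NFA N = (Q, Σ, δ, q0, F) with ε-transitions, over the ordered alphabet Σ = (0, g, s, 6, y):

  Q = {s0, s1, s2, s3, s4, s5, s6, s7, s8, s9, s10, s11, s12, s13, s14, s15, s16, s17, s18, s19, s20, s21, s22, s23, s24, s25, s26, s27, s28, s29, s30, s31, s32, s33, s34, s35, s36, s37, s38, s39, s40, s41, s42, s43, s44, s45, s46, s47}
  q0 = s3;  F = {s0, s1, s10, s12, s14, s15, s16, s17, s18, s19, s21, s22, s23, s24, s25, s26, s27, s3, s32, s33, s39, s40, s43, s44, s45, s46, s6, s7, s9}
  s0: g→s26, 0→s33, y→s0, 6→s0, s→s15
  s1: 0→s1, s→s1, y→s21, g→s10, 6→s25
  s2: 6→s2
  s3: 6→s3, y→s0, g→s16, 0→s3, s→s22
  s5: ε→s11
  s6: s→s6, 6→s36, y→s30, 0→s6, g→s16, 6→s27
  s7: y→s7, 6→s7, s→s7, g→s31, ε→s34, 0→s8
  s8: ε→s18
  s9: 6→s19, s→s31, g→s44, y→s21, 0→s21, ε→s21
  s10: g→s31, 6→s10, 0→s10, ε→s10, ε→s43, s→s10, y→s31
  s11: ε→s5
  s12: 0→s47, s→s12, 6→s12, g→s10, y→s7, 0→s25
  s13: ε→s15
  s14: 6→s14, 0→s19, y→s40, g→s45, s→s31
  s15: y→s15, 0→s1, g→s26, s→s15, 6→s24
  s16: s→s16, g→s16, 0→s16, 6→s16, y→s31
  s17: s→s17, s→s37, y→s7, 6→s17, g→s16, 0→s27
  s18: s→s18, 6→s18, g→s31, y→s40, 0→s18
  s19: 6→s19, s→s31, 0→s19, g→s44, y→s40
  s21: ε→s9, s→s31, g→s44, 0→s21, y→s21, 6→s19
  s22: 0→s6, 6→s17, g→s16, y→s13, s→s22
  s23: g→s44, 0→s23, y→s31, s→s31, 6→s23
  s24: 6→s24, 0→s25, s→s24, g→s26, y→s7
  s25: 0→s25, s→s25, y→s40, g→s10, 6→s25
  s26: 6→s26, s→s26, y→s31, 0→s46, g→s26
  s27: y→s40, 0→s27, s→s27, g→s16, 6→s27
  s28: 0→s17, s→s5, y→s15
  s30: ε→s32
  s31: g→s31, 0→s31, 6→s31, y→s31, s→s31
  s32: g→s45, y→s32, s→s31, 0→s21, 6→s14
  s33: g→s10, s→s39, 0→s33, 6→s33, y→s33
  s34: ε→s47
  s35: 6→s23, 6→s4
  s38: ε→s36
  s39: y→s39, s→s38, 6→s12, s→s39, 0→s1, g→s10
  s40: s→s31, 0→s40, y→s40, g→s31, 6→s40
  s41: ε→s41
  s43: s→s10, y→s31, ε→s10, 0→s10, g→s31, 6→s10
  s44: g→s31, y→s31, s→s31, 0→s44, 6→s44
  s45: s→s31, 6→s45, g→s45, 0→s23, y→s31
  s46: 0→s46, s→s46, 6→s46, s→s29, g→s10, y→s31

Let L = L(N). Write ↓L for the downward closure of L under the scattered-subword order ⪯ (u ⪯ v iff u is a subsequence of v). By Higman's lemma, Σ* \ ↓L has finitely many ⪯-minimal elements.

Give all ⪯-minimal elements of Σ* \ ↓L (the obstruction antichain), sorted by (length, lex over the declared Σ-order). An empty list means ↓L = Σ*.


|Q|=48, |F|=29, |δ|=175 (14 ε).
min D↑ (28 st, q0=0, F={4}): 0:0→0,g→1,s→2,6→0,y→3 1:0→1,g→1,s→1,6→1,y→4 2:0→5,g→1,s→2,6→6,y→7 3:0→8,g→9,s→7,6→3,y→3 4:0→4,g→4,s→4,6→4,y→4 5:0→5,g→1,s→5,6→10,y→11 6:0→10,g→1,s→6,6→6,y→12 7:0→13,g→9,s→7,6→14,y→7 8:0→8,g→15,s→16,6→8,y→8 9:0→17,g→9,s→9,6→9,y→4 10:0→10,g→1,s→10,6→10,y→18 11:0→19,g→20,s→4,6→21,y→11 12:0→22,g→4,s→12,6→12,y→12 13:0→13,g→15,s→13,6→23,y→19 14:0→23,g→9,s→14,6→14,y→12 15:0→15,g→4,s→15,6→15,y→4 16:0→13,g→15,s→16,6→24,y→16 17:0→17,g→15,s→17,6→17,y→4 18:0→18,g→4,s→4,6→18,y→18 19:0→19,g→25,s→4,6→26,y→19 20:0→27,g→20,s→4,6→20,y→4 21:0→26,g→20,s→4,6→21,y→18 22:0→22,g→4,s→22,6→22,y→18 23:0→23,g→15,s→23,6→23,y→18 24:0→23,g→15,s→24,6→24,y→12 25:0→25,g→4,s→4,6→25,y→4 26:0→26,g→25,s→4,6→26,y→18 27:0→27,g→25,s→4,6→27,y→4.
'gy': N↓-sim [39, 10, 1] end={s31} rej; 2/2 single-dels accept.
's0ys': N↓-sim [39, 36, 24, 11, 1] end={s31} — reject; 4/4 deletions ∈↓L.
's6yg': run [39, 36, 25, 7, 1] end={s31} — reject; 4/4 deletions ∈↓L.
'y0gg': run [39, 32, 23, 4, 1] end={s31} ∉↓L; 4/4 del acc.
4 obstructions.

Antichain: [gy, s0ys, s6yg, y0gg].


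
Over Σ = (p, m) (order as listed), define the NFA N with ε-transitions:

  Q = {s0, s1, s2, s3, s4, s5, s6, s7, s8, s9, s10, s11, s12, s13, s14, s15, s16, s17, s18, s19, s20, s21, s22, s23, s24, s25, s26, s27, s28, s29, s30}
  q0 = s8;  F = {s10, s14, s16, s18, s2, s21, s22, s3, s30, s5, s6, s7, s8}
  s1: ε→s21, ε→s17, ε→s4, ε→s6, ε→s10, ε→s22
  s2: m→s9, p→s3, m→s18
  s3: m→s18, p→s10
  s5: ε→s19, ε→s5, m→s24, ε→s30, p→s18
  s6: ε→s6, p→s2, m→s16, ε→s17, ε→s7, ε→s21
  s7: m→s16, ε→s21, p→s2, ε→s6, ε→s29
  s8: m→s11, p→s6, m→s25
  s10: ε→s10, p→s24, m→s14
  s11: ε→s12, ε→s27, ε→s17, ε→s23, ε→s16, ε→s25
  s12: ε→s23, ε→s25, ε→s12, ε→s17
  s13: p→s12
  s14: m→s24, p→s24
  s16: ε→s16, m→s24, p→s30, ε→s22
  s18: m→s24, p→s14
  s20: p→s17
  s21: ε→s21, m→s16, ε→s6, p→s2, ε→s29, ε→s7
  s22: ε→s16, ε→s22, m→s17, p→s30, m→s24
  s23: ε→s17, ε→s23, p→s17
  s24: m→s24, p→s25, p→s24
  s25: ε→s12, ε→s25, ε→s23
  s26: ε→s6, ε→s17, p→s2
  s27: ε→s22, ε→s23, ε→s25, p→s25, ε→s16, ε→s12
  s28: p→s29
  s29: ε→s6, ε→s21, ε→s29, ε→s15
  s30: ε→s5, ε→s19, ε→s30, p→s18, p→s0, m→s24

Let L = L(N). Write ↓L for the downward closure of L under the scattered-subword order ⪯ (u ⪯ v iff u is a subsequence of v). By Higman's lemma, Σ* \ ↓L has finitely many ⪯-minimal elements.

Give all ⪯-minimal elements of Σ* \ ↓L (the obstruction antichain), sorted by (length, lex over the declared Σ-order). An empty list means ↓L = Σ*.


Antichain: [mm, ppppp, ppmpp, mpppp].

|Q|=31, |F|=13, |δ|=93 (54 ε).
min D↑ (10 st, q0=0, F={5}): 0:p→1,m→2 1:p→3,m→2 2:p→4,m→5 3:p→6,m→7 4:p→7,m→5 5:p→5,m→5 6:p→8,m→7 7:p→9,m→5 8:p→5,m→9 9:p→5,m→5 [Hopcroft].
'mm': N↓-sim [25, 16, 5] end={s12,s17,s23,s24,s25} ∉↓L; 2/2 deletions ∈↓L.
'ppppp': N↓-sim [25, 22, 15, 10, 7, 5] end={s12,s17,s23,s24,s25} ∉↓L; 5/5 single-dels accept.
'ppmpp': run [25, 22, 15, 8, 6, 5] end={s12,s17,s23,s24,s25} — reject; 5/5 del acc.
'mpppp': N↓-sim [25, 16, 11, 8, 6, 5] end={s12,s17,s23,s24,s25} ∉↓L; 5/5 del acc.
4 minimals (antichain).


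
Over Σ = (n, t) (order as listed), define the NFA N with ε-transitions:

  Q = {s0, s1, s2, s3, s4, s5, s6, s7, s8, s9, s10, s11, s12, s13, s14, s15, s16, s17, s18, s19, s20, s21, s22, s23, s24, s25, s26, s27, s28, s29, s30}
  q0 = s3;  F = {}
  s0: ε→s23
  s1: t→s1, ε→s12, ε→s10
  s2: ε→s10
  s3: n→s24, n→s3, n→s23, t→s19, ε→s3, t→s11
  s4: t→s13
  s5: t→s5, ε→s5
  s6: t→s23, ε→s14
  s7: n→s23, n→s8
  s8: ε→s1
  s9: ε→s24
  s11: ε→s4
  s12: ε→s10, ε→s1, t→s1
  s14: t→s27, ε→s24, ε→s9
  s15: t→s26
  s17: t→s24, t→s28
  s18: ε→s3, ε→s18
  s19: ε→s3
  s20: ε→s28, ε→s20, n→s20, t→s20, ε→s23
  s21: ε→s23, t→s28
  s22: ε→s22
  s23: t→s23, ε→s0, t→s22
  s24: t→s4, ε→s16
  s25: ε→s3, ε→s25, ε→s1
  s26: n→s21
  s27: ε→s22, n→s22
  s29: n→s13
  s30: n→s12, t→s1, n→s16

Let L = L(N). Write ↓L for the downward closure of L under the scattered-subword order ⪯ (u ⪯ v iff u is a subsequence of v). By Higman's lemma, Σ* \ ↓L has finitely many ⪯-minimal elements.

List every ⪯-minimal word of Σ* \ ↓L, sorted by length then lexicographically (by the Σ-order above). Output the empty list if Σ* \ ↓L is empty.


|Q|=31, |F|=0, |δ|=56 (28 ε).
min D↑ (1 st, q0=0, F={0}): 0:n→0,t→0 (ε-aug+det+¬).
ε ∈ L(D↑) ⇒ ↓L = ∅.

Antichain: [ε].


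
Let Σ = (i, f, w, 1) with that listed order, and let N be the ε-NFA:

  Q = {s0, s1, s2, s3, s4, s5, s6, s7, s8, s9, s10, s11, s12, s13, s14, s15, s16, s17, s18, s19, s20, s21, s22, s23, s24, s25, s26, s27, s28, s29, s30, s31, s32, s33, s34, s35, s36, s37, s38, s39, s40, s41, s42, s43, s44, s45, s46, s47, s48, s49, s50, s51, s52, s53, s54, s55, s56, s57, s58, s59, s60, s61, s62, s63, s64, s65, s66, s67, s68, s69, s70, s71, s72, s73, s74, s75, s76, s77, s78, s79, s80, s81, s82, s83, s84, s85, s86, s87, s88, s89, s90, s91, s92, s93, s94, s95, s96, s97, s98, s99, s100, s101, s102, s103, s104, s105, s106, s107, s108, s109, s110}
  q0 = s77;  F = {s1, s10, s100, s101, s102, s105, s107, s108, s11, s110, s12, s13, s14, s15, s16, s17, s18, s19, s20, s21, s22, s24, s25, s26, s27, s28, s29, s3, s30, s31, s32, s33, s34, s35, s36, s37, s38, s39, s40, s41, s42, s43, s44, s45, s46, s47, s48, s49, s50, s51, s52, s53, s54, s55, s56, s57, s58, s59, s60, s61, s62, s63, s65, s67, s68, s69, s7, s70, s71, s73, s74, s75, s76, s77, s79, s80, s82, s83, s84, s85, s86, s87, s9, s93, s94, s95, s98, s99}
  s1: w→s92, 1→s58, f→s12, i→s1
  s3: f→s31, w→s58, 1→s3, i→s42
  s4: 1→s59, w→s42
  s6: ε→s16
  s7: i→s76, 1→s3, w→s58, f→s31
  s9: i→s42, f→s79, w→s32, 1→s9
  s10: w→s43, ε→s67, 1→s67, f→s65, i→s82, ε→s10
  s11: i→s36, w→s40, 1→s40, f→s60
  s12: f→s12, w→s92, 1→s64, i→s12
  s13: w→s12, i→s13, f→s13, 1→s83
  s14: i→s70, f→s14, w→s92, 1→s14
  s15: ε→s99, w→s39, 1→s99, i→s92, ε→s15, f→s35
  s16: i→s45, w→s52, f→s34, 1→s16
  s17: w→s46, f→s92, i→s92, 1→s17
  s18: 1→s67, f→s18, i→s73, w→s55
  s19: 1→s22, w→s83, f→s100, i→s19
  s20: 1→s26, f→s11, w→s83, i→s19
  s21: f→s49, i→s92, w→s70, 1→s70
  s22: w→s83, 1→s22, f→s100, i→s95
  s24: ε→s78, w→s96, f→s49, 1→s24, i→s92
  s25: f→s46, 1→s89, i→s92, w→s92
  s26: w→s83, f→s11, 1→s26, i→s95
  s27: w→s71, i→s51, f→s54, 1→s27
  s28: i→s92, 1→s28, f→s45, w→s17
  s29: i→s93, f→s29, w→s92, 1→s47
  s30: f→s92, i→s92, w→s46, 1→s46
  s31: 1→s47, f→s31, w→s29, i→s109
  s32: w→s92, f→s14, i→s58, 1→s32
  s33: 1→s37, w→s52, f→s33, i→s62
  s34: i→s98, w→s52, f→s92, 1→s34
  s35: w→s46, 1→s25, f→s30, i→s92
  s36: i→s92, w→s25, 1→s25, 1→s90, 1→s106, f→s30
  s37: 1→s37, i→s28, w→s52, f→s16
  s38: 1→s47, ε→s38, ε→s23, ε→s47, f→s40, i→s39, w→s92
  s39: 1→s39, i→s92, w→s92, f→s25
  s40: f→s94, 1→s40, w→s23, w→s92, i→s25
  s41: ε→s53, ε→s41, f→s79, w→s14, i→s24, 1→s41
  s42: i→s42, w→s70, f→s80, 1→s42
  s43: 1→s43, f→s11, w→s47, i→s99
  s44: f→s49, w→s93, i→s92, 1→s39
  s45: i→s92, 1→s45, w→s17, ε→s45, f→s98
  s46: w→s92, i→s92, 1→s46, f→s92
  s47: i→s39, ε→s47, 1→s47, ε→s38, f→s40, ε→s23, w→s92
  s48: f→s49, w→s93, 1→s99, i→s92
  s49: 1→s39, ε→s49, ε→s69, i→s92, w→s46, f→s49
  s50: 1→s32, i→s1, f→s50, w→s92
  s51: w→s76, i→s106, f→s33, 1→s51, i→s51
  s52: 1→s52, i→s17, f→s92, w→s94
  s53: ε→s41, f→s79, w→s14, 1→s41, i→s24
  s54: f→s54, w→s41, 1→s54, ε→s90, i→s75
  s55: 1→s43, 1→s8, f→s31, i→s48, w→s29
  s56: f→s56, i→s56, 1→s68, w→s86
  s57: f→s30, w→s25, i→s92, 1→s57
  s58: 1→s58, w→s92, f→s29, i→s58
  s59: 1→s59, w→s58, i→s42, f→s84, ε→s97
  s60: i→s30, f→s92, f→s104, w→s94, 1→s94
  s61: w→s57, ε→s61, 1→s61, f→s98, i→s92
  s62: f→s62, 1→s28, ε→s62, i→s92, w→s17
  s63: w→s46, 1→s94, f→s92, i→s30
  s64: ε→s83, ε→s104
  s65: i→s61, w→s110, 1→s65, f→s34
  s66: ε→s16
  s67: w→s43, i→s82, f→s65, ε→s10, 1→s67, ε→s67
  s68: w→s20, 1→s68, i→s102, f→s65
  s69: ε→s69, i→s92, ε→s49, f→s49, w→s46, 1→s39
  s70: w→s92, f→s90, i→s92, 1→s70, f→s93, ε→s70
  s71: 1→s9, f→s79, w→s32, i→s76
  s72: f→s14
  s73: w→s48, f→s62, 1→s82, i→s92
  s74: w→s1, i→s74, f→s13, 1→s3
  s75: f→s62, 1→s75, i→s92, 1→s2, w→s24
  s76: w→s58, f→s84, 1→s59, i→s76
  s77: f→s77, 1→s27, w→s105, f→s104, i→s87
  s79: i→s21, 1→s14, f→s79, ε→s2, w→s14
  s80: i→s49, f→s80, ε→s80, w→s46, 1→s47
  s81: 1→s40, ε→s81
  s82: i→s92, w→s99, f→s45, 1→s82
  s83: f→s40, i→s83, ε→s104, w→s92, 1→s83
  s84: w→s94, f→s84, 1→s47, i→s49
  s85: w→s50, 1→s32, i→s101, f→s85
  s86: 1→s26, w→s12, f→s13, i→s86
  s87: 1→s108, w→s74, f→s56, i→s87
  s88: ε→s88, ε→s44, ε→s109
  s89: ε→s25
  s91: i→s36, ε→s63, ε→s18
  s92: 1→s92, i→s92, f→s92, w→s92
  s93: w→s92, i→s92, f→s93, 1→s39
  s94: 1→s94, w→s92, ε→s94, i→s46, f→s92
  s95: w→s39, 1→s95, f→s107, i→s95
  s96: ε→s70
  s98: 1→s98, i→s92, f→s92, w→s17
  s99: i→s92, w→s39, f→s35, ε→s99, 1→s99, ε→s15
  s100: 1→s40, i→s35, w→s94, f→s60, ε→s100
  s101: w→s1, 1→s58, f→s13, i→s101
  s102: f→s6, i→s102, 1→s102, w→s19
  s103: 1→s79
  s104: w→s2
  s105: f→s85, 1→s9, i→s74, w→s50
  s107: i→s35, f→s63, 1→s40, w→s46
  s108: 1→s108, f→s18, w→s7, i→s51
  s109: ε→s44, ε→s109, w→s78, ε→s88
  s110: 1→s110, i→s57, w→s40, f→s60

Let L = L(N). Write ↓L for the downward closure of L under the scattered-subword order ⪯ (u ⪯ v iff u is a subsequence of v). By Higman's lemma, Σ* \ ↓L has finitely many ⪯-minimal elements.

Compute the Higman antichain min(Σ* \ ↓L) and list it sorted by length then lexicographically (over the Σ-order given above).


min(Σ*\↓L) = [www, wf1w, 1fii, w1iwi, 1ifwf, if1fff].

|Q|=111, |F|=88, |δ|=421 (48 ε).
min D↑ (84 st, q0=0, F={22}): 0:i→1,f→0,w→2,1→3 1:i→1,f→4,w→5,1→6 2:i→5,f→7,w→8,1→9 3:i→10,f→11,w→12,1→3 4:i→4,f→4,w→13,1→14 5:i→5,f→15,w→16,1→17 6:i→10,f→18,w→19,1→6 7:i→20,f→7,w→8,1→21 8:i→16,f→8,w→22,1→21 9:i→23,f→24,w→21,1→9 10:i→10,f→25,w→26,1→10 11:i→27,f→11,w→28,1→11 12:i→26,f→24,w→21,1→9 13:i→13,f→15,w→29,1→30 14:i→31,f→32,w→33,1→14 15:i→15,f→15,w→29,1→34 16:i→16,f→29,w→22,1→35 17:i→23,f→36,w→35,1→17 18:i→37,f→18,w→38,1→39 19:i→26,f→36,w→35,1→17 20:i→20,f→15,w→16,1→35 21:i→35,f→40,w→22,1→21 22:i→22,f→22,w→22,1→22 23:i→23,f→41,w→42,1→23 24:i→43,f→24,w→40,1→40 25:i→44,f→25,w→45,1→46 26:i→26,f→47,w→35,1→48 27:i→22,f→44,w→49,1→27 28:i→49,f→24,w→40,1→28 29:i→29,f→29,w→22,1→34 30:i→50,f→51,w→34,1→30 31:i→31,f→52,w→53,1→31 32:i→54,f→55,w→56,1→32 33:i→53,f→51,w→34,1→30 34:i→34,f→57,w→22,1→34 35:i→35,f→58,w→22,1→35 36:i→59,f→36,w→58,1→60 37:i→22,f→44,w→61,1→62 38:i→61,f→36,w→58,1→63 39:i→62,f→32,w→63,1→39 40:i→42,f→40,w→22,1→40 41:i→64,f→41,w→65,1→60 42:i→22,f→66,w→22,1→42 43:i→22,f→64,w→42,1→42 44:i→22,f→44,w→67,1→68 45:i→67,f→22,w→69,1→45 46:i→68,f→52,w→45,1→46 47:i→64,f→47,w→69,1→60 48:i→23,f→47,w→35,1→48 49:i→22,f→64,w→42,1→49 50:i→50,f→70,w→71,1→50 51:i→72,f→73,w→57,1→57 52:i→74,f→55,w→45,1→52 53:i→53,f→75,w→34,1→76 54:i→22,f→77,w→78,1→54 55:i→77,f→22,w→45,1→55 56:i→78,f→73,w→57,1→56 57:i→79,f→69,w→22,1→57 58:i→66,f→58,w→22,1→60 59:i→22,f→64,w→66,1→71 60:i→71,f→57,w→22,1→60 61:i→22,f→64,w→66,1→80 62:i→22,f→74,w→80,1→62 63:i→80,f→51,w→60,1→63 64:i→22,f→64,w→65,1→71 65:i→22,f→22,w→22,1→65 66:i→22,f→66,w→22,1→71 67:i→22,f→22,w→65,1→67 68:i→22,f→74,w→67,1→68 69:i→65,f→22,w→22,1→69 70:i→81,f→82,w→65,1→57 71:i→22,f→79,w→22,1→71 72:i→22,f→83,w→79,1→79 73:i→83,f→22,w→69,1→69 74:i→22,f→77,w→67,1→74 75:i→81,f→73,w→69,1→57 76:i→50,f→75,w→34,1→76 77:i→22,f→22,w→67,1→77 78:i→22,f→83,w→79,1→78 79:i→22,f→65,w→22,1→79 80:i→22,f→81,w→71,1→80 81:i→22,f→83,w→65,1→79 82:i→83,f→22,w→65,1→69 83:i→22,f→22,w→65,1→65 [Hopcroft].
'www': N↓-sim [103, 77, 26, 3] end={s2,s23,s92} ∉↓L; 3/3 single-dels accept.
'wf1w': |S_i|=[103, 77, 47, 22, 3] end={s2,s23,s92} rej; 4/4 del acc.
'1fii': N↓-sim [103, 91, 69, 35, 1] end={s92} — reject; 4/4 single-dels accept.
'w1iwi': run [103, 77, 61, 40, 12, 1] end={s92} rej; 5/5 deletions ∈↓L.
'1ifwf': run [103, 91, 65, 36, 7, 1] end={s92} ∉↓L; 5/5 del acc.
'if1fff': run [103, 90, 72, 51, 30, 12, 3] end={s104,s2,s92} rej; 6/6 single-dels accept.
6 obstructions.
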